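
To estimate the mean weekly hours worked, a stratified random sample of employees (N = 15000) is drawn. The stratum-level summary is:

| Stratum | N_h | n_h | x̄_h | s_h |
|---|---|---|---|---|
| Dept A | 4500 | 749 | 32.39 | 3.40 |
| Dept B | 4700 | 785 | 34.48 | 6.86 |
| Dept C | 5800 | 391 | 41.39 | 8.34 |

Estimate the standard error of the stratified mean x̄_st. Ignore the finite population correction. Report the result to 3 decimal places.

SE(x̄_st) ≈ 0.184

V̂(x̄_st) = Σ W_h² s_h²/n_h, with W_h = N_h/N and N = 15000:
  stratum Dept A: (4500/15000)²·3.40²/749 = 0.00138905
  stratum Dept B: (4700/15000)²·6.86²/785 = 0.00588561
  stratum Dept C: (5800/15000)²·8.34²/391 = 0.0265968
V̂(x̄_st) = 0.0338714
SE(x̄_st) = √0.0338714 = 0.184042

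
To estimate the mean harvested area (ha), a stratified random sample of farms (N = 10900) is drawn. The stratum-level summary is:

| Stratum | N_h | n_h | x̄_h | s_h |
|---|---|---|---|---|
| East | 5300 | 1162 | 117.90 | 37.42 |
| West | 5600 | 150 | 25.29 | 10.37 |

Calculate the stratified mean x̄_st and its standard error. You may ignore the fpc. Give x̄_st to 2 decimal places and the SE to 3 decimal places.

x̄_st = Σ W_h x̄_h = (5300·117.90 + 5600·25.29)/10900 = 70.32055
V̂(x̄_st) = Σ W_h² s_h²/n_h, with W_h = N_h/N and N = 10900:
  stratum East: (5300/10900)²·37.42²/1162 = 0.284905
  stratum West: (5600/10900)²·10.37²/150 = 0.18923
V̂(x̄_st) = 0.474135
SE(x̄_st) = √0.474135 = 0.688574

x̄_st ≈ 70.32, SE ≈ 0.689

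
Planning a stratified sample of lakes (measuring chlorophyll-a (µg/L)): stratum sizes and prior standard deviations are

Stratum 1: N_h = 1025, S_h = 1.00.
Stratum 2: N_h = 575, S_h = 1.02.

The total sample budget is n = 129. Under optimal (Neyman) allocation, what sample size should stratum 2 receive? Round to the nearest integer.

47

Neyman allocation: n_h = n · N_h S_h / Σ N_i S_i, with n = 129.
  stratum 1: N_h·S_h = 1025·1.00 = 1025.00
  stratum 2: N_h·S_h = 575·1.02 = 586.50
Σ N_h S_h = 1611.50
n for stratum 2 = 129·586.50/1611.50 = 46.949 → 47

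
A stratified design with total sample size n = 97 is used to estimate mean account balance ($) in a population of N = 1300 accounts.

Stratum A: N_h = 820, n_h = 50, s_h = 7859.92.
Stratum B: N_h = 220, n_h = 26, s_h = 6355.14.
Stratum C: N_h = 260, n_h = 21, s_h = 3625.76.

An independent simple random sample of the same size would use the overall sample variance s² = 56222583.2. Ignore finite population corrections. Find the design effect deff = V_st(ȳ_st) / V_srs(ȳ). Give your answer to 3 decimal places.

deff ≈ 0.968

V̂(ȳ_st) = Σ W_h² s_h²/n_h, with W_h = N_h/N and N = 1300:
  stratum A: (820/1300)²·7859.92²/50 = 491595
  stratum B: (220/1300)²·6355.14²/26 = 44487.2
  stratum C: (260/1300)²·3625.76²/21 = 25040.3
V_st = 561122
V_srs = s²/n = 56222583.2/97 = 579614
deff = V_st / V_srs = 561122/579614 = 0.9681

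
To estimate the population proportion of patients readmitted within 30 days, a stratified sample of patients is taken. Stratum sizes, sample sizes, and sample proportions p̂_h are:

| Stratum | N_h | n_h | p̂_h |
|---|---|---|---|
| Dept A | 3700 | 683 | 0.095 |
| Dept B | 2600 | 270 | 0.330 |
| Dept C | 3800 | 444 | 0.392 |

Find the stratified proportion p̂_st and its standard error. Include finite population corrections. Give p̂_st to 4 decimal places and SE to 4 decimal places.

N = 10100; stratum weights W_h = N_h/N.
p̂_st = Σ W_h p̂_h = (3700·0.095 + 2600·0.330 + 3800·0.392)/10100 = 0.26724
V̂(p̂_st) = Σ W_h² (1 − n_h/N_h) p̂_h(1−p̂_h)/(n_h−1):
  stratum Dept A: (3700/10100)²·(1 − 683/3700)·0.095·0.905/682 = 1.3795e-05
  stratum Dept B: (2600/10100)²·(1 − 270/2600)·0.330·0.670/269 = 4.88116e-05
  stratum Dept C: (3800/10100)²·(1 − 444/3800)·0.392·0.608/443 = 6.72587e-05
V̂(p̂_st) = 0.000129865; SE = √V̂ = 0.0113958

p̂_st ≈ 0.2672, SE ≈ 0.0114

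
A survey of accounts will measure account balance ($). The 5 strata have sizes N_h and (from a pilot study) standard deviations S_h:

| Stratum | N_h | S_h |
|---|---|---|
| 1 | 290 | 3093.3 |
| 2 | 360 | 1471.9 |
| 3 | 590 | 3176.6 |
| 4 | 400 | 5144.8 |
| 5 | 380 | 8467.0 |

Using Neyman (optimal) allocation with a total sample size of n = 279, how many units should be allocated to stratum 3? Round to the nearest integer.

Neyman allocation: n_h = n · N_h S_h / Σ N_i S_i, with n = 279.
  stratum 1: N_h·S_h = 290·3093.3 = 897057.00
  stratum 2: N_h·S_h = 360·1471.9 = 529884.00
  stratum 3: N_h·S_h = 590·3176.6 = 1874194.00
  stratum 4: N_h·S_h = 400·5144.8 = 2057920.00
  stratum 5: N_h·S_h = 380·8467.0 = 3217460.00
Σ N_h S_h = 8576515.00
n for stratum 3 = 279·1874194.00/8576515.00 = 60.969 → 61

61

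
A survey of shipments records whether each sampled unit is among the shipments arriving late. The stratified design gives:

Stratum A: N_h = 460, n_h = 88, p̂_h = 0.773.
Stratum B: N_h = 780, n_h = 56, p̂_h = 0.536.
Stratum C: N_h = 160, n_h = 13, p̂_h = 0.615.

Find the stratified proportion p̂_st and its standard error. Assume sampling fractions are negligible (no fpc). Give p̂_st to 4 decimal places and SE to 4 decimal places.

N = 1400; stratum weights W_h = N_h/N.
p̂_st = Σ W_h p̂_h = (460·0.773 + 780·0.536 + 160·0.615)/1400 = 0.62290
V̂(p̂_st) = Σ W_h² p̂_h(1−p̂_h)/(n_h−1):
  stratum A: (460/1400)²·0.773·0.227/87 = 0.000217744
  stratum B: (780/1400)²·0.536·0.464/55 = 0.00140363
  stratum C: (160/1400)²·0.615·0.385/12 = 0.000257714
V̂(p̂_st) = 0.00187909; SE = √V̂ = 0.0433485

p̂_st ≈ 0.6229, SE ≈ 0.0433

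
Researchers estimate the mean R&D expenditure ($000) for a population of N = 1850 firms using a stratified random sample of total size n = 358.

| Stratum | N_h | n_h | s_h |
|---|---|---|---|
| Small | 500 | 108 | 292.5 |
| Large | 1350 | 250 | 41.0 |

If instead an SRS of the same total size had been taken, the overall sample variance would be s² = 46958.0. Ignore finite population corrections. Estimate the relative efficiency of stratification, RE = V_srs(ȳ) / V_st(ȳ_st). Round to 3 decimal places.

V̂(ȳ_st) = Σ W_h² s_h²/n_h, with W_h = N_h/N and N = 1850:
  stratum Small: (500/1850)²·292.5²/108 = 57.8661
  stratum Large: (1350/1850)²·41.0²/250 = 3.58057
V_st = 61.4467
V_srs = s²/n = 46958.0/358 = 131.168
Relative efficiency = V_srs / V_st = 131.168/61.4467 = 2.1347

RE ≈ 2.135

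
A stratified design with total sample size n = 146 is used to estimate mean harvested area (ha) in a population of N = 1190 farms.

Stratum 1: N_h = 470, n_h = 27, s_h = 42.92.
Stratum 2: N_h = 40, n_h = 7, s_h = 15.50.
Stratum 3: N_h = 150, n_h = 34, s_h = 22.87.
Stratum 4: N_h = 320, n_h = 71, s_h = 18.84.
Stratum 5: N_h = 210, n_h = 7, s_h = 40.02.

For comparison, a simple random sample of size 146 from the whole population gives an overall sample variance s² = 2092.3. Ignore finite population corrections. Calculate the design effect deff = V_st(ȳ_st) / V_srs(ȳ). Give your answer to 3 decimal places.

deff ≈ 1.285

V̂(ȳ_st) = Σ W_h² s_h²/n_h, with W_h = N_h/N and N = 1190:
  stratum 1: (470/1190)²·42.92²/27 = 10.6428
  stratum 2: (40/1190)²·15.50²/7 = 0.0387785
  stratum 3: (150/1190)²·22.87²/34 = 0.244423
  stratum 4: (320/1190)²·18.84²/71 = 0.361501
  stratum 5: (210/1190)²·40.02²/7 = 7.12526
V_st = 18.4128
V_srs = s²/n = 2092.3/146 = 14.3308
deff = V_st / V_srs = 18.4128/14.3308 = 1.2848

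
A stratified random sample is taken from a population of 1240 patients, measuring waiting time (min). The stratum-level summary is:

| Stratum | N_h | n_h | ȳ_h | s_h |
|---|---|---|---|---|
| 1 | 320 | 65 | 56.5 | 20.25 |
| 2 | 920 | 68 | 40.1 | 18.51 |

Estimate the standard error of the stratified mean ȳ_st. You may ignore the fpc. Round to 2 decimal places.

SE(ȳ_st) ≈ 1.79

V̂(ȳ_st) = Σ W_h² s_h²/n_h, with W_h = N_h/N and N = 1240:
  stratum 1: (320/1240)²·20.25²/65 = 0.420139
  stratum 2: (920/1240)²·18.51²/68 = 2.77355
V̂(ȳ_st) = 3.19369
SE(ȳ_st) = √3.19369 = 1.78709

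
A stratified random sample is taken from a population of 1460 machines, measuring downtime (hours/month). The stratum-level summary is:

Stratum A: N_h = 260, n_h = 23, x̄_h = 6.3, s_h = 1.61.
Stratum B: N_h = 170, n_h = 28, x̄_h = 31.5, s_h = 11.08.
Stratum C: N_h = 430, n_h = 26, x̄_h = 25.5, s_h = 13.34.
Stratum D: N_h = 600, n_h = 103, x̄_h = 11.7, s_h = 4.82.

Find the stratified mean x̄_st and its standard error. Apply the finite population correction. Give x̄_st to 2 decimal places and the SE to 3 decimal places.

x̄_st = Σ W_h x̄_h = (260·6.3 + 170·31.5 + 430·25.5 + 600·11.7)/1460 = 17.10822
V̂(x̄_st) = Σ W_h² (1 − n_h/N_h) s_h²/n_h, with W_h = N_h/N and N = 1460:
  stratum A: (260/1460)²·(1 − 23/260)·1.61²/23 = 0.00325792
  stratum B: (170/1460)²·(1 − 28/170)·11.08²/28 = 0.0496539
  stratum C: (430/1460)²·(1 − 26/430)·13.34²/26 = 0.557805
  stratum D: (600/1460)²·(1 − 103/600)·4.82²/103 = 0.0315543
V̂(x̄_st) = 0.642271
SE(x̄_st) = √0.642271 = 0.801418

x̄_st ≈ 17.11, SE ≈ 0.801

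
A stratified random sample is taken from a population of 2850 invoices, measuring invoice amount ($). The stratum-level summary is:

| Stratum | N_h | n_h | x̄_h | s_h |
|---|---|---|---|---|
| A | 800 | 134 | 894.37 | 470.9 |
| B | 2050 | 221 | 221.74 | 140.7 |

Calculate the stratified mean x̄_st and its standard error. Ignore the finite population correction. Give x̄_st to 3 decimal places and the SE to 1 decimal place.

x̄_st = Σ W_h x̄_h = (800·894.37 + 2050·221.74)/2850 = 410.54842
V̂(x̄_st) = Σ W_h² s_h²/n_h, with W_h = N_h/N and N = 2850:
  stratum A: (800/2850)²·470.9²/134 = 130.39
  stratum B: (2050/2850)²·140.7²/221 = 46.3462
V̂(x̄_st) = 176.736
SE(x̄_st) = √176.736 = 13.2942

x̄_st ≈ 410.548, SE ≈ 13.3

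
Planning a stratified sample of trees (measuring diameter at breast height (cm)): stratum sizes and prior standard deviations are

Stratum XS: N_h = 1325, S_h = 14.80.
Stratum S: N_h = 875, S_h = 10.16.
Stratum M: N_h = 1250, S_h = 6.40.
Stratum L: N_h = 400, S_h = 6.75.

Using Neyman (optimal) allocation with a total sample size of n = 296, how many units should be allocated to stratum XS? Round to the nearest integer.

148

Neyman allocation: n_h = n · N_h S_h / Σ N_i S_i, with n = 296.
  stratum XS: N_h·S_h = 1325·14.80 = 19610.00
  stratum S: N_h·S_h = 875·10.16 = 8890.00
  stratum M: N_h·S_h = 1250·6.40 = 8000.00
  stratum L: N_h·S_h = 400·6.75 = 2700.00
Σ N_h S_h = 39200.00
n for stratum XS = 296·19610.00/39200.00 = 148.076 → 148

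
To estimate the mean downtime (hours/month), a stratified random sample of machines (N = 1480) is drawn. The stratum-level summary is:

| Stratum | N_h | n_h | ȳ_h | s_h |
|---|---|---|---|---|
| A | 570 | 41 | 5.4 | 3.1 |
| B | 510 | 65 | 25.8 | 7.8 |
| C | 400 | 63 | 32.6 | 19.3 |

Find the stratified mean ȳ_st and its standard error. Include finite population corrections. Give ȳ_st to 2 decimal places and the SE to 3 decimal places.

ȳ_st ≈ 19.78, SE ≈ 0.702

ȳ_st = Σ W_h ȳ_h = (570·5.4 + 510·25.8 + 400·32.6)/1480 = 19.78108
V̂(ȳ_st) = Σ W_h² (1 − n_h/N_h) s_h²/n_h, with W_h = N_h/N and N = 1480:
  stratum A: (570/1480)²·(1 − 41/570)·3.1²/41 = 0.0322661
  stratum B: (510/1480)²·(1 − 65/510)·7.8²/65 = 0.0969801
  stratum C: (400/1480)²·(1 − 63/400)·19.3²/63 = 0.363865
V̂(ȳ_st) = 0.493111
SE(ȳ_st) = √0.493111 = 0.702219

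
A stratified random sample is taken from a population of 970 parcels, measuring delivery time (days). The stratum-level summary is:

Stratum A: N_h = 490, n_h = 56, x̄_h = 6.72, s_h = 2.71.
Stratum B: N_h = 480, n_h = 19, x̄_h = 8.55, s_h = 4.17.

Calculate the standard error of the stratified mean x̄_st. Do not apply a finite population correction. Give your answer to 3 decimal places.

SE(x̄_st) ≈ 0.508

V̂(x̄_st) = Σ W_h² s_h²/n_h, with W_h = N_h/N and N = 970:
  stratum A: (490/970)²·2.71²/56 = 0.0334656
  stratum B: (480/970)²·4.17²/19 = 0.224108
V̂(x̄_st) = 0.257574
SE(x̄_st) = √0.257574 = 0.507517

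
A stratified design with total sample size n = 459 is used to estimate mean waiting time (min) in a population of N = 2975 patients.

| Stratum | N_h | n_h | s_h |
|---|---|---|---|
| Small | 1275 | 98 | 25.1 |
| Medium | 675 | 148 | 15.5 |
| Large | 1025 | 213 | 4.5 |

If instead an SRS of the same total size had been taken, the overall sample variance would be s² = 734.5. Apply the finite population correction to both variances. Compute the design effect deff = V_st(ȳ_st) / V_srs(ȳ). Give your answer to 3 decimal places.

V̂(ȳ_st) = Σ W_h² (1 − n_h/N_h) s_h²/n_h, with W_h = N_h/N and N = 2975:
  stratum Small: (1275/2975)²·(1 − 98/1275)·25.1²/98 = 1.09002
  stratum Medium: (675/2975)²·(1 − 148/675)·15.5²/148 = 0.0652442
  stratum Large: (1025/2975)²·(1 − 213/1025)·4.5²/213 = 0.00894029
V_st = 1.1642
V_srs = (1 − 459/2975)·734.5/459 = 1.35333
deff = V_st / V_srs = 1.1642/1.35333 = 0.8603

deff ≈ 0.860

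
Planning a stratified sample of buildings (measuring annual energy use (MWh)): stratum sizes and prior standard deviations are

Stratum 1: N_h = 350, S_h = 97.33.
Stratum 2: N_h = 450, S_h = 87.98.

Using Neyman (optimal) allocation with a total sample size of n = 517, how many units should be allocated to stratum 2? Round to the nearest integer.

278

Neyman allocation: n_h = n · N_h S_h / Σ N_i S_i, with n = 517.
  stratum 1: N_h·S_h = 350·97.33 = 34065.50
  stratum 2: N_h·S_h = 450·87.98 = 39591.00
Σ N_h S_h = 73656.50
n for stratum 2 = 517·39591.00/73656.50 = 277.892 → 278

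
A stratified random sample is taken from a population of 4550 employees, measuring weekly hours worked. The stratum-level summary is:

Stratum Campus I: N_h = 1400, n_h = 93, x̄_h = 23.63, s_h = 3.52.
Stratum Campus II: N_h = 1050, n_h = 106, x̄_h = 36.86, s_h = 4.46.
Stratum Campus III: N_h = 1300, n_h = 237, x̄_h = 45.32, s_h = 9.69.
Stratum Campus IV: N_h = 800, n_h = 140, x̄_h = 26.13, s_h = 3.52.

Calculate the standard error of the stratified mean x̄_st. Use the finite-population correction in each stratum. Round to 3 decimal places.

V̂(x̄_st) = Σ W_h² (1 − n_h/N_h) s_h²/n_h, with W_h = N_h/N and N = 4550:
  stratum Campus I: (1400/4550)²·(1 − 93/1400)·3.52²/93 = 0.0117756
  stratum Campus II: (1050/4550)²·(1 − 106/1050)·4.46²/106 = 0.00898467
  stratum Campus III: (1300/4550)²·(1 − 237/1300)·9.69²/237 = 0.0264456
  stratum Campus IV: (800/4550)²·(1 − 140/800)·3.52²/140 = 0.00225719
V̂(x̄_st) = 0.049463
SE(x̄_st) = √0.049463 = 0.222403

SE(x̄_st) ≈ 0.222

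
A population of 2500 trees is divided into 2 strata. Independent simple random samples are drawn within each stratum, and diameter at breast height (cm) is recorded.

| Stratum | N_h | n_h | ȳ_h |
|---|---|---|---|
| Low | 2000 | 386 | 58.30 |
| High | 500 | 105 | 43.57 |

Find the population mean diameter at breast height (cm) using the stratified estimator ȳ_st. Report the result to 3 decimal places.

N = Σ N_h = 2500. Stratum weights W_h = N_h/N.
ȳ_st = (2000·58.30 + 500·43.57) / 2500 = 55.35400

ȳ_st ≈ 55.354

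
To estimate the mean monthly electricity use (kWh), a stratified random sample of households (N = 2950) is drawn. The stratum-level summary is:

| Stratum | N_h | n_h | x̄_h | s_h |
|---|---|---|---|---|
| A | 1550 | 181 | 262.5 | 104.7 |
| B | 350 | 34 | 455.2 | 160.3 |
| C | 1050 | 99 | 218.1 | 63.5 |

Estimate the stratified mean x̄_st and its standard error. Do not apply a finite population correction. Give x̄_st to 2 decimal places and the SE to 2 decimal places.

x̄_st = Σ W_h x̄_h = (1550·262.5 + 350·455.2 + 1050·218.1)/2950 = 269.55932
V̂(x̄_st) = Σ W_h² s_h²/n_h, with W_h = N_h/N and N = 2950:
  stratum A: (1550/2950)²·104.7²/181 = 16.7199
  stratum B: (350/2950)²·160.3²/34 = 10.6385
  stratum C: (1050/2950)²·63.5²/99 = 5.15997
V̂(x̄_st) = 32.5184
SE(x̄_st) = √32.5184 = 5.70249

x̄_st ≈ 269.56, SE ≈ 5.70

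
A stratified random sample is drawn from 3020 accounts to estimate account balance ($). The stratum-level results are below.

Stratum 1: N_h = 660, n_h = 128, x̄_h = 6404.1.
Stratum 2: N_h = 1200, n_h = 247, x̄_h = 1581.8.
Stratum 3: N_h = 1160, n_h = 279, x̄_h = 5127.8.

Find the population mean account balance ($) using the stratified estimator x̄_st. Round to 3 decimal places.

N = Σ N_h = 3020. Stratum weights W_h = N_h/N.
x̄_st = (660·6404.1 + 1200·1581.8 + 1160·5127.8) / 3020 = 3997.71987

x̄_st ≈ 3997.720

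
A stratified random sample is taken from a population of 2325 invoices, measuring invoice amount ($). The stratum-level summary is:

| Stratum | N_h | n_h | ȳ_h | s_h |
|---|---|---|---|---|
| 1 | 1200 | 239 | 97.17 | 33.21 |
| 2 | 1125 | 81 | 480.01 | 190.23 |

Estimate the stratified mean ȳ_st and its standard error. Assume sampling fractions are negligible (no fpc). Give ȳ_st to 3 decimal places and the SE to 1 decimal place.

ȳ_st = Σ W_h ȳ_h = (1200·97.17 + 1125·480.01)/2325 = 282.41516
V̂(ȳ_st) = Σ W_h² s_h²/n_h, with W_h = N_h/N and N = 2325:
  stratum 1: (1200/2325)²·33.21²/239 = 1.2293
  stratum 2: (1125/2325)²·190.23²/81 = 104.6
V̂(ȳ_st) = 105.829
SE(ȳ_st) = √105.829 = 10.2873

ȳ_st ≈ 282.415, SE ≈ 10.3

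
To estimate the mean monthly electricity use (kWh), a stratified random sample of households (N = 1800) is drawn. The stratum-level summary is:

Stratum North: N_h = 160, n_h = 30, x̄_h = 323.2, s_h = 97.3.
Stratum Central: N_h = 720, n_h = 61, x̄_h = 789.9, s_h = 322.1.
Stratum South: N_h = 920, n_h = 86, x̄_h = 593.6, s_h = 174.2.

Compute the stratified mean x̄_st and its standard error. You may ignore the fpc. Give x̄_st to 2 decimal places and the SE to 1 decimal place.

x̄_st ≈ 648.08, SE ≈ 19.2

x̄_st = Σ W_h x̄_h = (160·323.2 + 720·789.9 + 920·593.6)/1800 = 648.08444
V̂(x̄_st) = Σ W_h² s_h²/n_h, with W_h = N_h/N and N = 1800:
  stratum North: (160/1800)²·97.3²/30 = 2.49344
  stratum Central: (720/1800)²·322.1²/61 = 272.127
  stratum South: (920/1800)²·174.2²/86 = 92.1783
V̂(x̄_st) = 366.799
SE(x̄_st) = √366.799 = 19.152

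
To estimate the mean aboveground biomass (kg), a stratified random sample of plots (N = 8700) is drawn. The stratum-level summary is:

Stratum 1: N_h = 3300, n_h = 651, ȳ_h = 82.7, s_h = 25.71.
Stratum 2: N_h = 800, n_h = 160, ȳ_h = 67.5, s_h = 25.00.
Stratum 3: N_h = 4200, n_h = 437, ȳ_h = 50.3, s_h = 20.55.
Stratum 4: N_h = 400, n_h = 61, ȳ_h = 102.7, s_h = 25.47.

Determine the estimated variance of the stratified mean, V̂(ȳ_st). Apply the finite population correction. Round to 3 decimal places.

V̂(ȳ_st) ≈ 0.365

V̂(ȳ_st) = Σ W_h² (1 − n_h/N_h) s_h²/n_h, with W_h = N_h/N and N = 8700:
  stratum 1: (3300/8700)²·(1 − 651/3300)·25.71²/651 = 0.117268
  stratum 2: (800/8700)²·(1 − 160/800)·25.00²/160 = 0.0264236
  stratum 3: (4200/8700)²·(1 − 437/4200)·20.55²/437 = 0.201784
  stratum 4: (400/8700)²·(1 − 61/400)·25.47²/61 = 0.0190524
V̂(ȳ_st) = 0.364528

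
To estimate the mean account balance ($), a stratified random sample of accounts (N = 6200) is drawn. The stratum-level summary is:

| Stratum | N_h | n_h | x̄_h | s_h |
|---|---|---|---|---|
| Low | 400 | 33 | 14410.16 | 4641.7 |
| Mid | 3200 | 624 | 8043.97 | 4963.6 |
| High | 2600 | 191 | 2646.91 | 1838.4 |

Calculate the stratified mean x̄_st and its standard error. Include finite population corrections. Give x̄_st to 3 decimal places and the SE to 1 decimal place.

x̄_st = Σ W_h x̄_h = (400·14410.16 + 3200·8043.97 + 2600·2646.91)/6200 = 6191.40871
V̂(x̄_st) = Σ W_h² (1 − n_h/N_h) s_h²/n_h, with W_h = N_h/N and N = 6200:
  stratum Low: (400/6200)²·(1 − 33/400)·4641.7²/33 = 2493.35
  stratum Mid: (3200/6200)²·(1 − 624/3200)·4963.6²/624 = 8466.84
  stratum High: (2600/6200)²·(1 − 191/2600)·1838.4²/191 = 2883.19
V̂(x̄_st) = 13843.4
SE(x̄_st) = √13843.4 = 117.658

x̄_st ≈ 6191.409, SE ≈ 117.7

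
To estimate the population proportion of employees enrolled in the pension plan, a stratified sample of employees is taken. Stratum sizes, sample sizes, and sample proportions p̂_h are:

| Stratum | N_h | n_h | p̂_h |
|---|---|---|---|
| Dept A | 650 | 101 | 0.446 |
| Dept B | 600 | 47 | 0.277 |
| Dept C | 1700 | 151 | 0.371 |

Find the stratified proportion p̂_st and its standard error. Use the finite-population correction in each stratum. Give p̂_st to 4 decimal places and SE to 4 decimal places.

N = 2950; stratum weights W_h = N_h/N.
p̂_st = Σ W_h p̂_h = (650·0.446 + 600·0.277 + 1700·0.371)/2950 = 0.36841
V̂(p̂_st) = Σ W_h² (1 − n_h/N_h) p̂_h(1−p̂_h)/(n_h−1):
  stratum Dept A: (650/2950)²·(1 − 101/650)·0.446·0.554/100 = 0.000101318
  stratum Dept B: (600/2950)²·(1 − 47/600)·0.277·0.723/46 = 0.000165994
  stratum Dept C: (1700/2950)²·(1 − 151/1700)·0.371·0.629/150 = 0.000470749
V̂(p̂_st) = 0.000738061; SE = √V̂ = 0.0271673

p̂_st ≈ 0.3684, SE ≈ 0.0272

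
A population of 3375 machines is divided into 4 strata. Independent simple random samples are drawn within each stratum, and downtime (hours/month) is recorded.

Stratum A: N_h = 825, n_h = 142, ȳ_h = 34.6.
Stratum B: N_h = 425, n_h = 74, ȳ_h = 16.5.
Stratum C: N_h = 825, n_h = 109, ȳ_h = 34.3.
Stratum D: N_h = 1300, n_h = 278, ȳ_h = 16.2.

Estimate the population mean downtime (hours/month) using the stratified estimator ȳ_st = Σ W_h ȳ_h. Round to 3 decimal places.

N = Σ N_h = 3375. Stratum weights W_h = N_h/N.
ȳ_st = (825·34.6 + 425·16.5 + 825·34.3 + 1300·16.2) / 3375 = 25.16000

ȳ_st ≈ 25.160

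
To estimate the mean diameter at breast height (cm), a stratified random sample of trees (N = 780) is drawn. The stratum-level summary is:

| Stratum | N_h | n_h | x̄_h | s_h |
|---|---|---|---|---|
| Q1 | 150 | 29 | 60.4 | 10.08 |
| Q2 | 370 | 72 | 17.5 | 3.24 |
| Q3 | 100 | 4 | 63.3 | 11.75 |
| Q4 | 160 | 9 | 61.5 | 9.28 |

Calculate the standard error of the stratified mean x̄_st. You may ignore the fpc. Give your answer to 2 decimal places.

SE(x̄_st) ≈ 1.06

V̂(x̄_st) = Σ W_h² s_h²/n_h, with W_h = N_h/N and N = 780:
  stratum Q1: (150/780)²·10.08²/29 = 0.129574
  stratum Q2: (370/780)²·3.24²/72 = 0.0328074
  stratum Q3: (100/780)²·11.75²/4 = 0.567318
  stratum Q4: (160/780)²·9.28²/9 = 0.402628
V̂(x̄_st) = 1.13233
SE(x̄_st) = √1.13233 = 1.06411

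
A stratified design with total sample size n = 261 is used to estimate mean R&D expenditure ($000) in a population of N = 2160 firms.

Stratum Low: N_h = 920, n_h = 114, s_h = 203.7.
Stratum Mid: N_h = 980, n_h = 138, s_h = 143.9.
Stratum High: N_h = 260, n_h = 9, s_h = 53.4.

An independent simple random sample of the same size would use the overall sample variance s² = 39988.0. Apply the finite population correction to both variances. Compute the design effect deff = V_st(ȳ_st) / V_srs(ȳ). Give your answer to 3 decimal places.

V̂(ȳ_st) = Σ W_h² (1 − n_h/N_h) s_h²/n_h, with W_h = N_h/N and N = 2160:
  stratum Low: (920/2160)²·(1 − 114/920)·203.7²/114 = 57.8486
  stratum Mid: (980/2160)²·(1 − 138/980)·143.9²/138 = 26.5383
  stratum High: (260/2160)²·(1 − 9/260)·53.4²/9 = 4.43179
V_st = 88.8187
V_srs = (1 − 261/2160)·39988.0/261 = 134.698
deff = V_st / V_srs = 88.8187/134.698 = 0.6594

deff ≈ 0.659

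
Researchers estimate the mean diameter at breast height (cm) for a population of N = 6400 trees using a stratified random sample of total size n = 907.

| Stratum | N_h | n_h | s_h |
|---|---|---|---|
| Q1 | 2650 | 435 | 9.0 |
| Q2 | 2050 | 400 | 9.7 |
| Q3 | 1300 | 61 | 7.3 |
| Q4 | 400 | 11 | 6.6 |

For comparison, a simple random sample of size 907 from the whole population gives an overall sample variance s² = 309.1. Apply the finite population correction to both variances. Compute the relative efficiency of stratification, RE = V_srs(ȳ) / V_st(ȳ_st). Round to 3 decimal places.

RE ≈ 3.063

V̂(ȳ_st) = Σ W_h² (1 − n_h/N_h) s_h²/n_h, with W_h = N_h/N and N = 6400:
  stratum Q1: (2650/6400)²·(1 − 435/2650)·9.0²/435 = 0.0266843
  stratum Q2: (2050/6400)²·(1 − 400/2050)·9.7²/400 = 0.019425
  stratum Q3: (1300/6400)²·(1 − 61/1300)·7.3²/61 = 0.0343535
  stratum Q4: (400/6400)²·(1 − 11/400)·6.6²/11 = 0.0150434
V_st = 0.0955061
V_srs = (1 − 907/6400)·309.1/907 = 0.292497
Relative efficiency = V_srs / V_st = 0.292497/0.0955061 = 3.0626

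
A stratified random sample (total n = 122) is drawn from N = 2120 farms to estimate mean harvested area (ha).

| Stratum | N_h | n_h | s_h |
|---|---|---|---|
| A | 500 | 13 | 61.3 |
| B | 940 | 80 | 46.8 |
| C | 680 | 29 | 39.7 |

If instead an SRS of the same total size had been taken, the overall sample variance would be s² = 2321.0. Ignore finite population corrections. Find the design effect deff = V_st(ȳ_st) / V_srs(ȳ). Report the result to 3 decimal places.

deff ≈ 1.422

V̂(ȳ_st) = Σ W_h² s_h²/n_h, with W_h = N_h/N and N = 2120:
  stratum A: (500/2120)²·61.3²/13 = 16.0785
  stratum B: (940/2120)²·46.8²/80 = 5.38252
  stratum C: (680/2120)²·39.7²/29 = 5.59151
V_st = 27.0525
V_srs = s²/n = 2321.0/122 = 19.0246
deff = V_st / V_srs = 27.0525/19.0246 = 1.4220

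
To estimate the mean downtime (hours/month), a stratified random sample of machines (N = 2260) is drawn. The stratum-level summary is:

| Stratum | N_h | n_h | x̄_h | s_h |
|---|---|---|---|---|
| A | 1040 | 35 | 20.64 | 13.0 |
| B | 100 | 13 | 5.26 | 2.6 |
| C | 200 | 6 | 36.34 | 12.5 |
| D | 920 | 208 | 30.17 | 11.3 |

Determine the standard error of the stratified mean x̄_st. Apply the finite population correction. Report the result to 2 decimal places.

V̂(x̄_st) = Σ W_h² (1 − n_h/N_h) s_h²/n_h, with W_h = N_h/N and N = 2260:
  stratum A: (1040/2260)²·(1 − 35/1040)·13.0²/35 = 0.988101
  stratum B: (100/2260)²·(1 − 13/100)·2.6²/13 = 0.000885739
  stratum C: (200/2260)²·(1 − 6/200)·12.5²/6 = 0.197826
  stratum D: (920/2260)²·(1 − 208/920)·11.3²/208 = 0.0787308
V̂(x̄_st) = 1.26554
SE(x̄_st) = √1.26554 = 1.12496

SE(x̄_st) ≈ 1.12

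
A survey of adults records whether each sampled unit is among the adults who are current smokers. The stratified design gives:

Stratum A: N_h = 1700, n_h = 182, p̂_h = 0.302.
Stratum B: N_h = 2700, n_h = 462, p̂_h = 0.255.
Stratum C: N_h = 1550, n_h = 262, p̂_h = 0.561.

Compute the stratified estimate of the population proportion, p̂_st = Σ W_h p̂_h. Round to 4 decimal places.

N = 5950; stratum weights W_h = N_h/N.
p̂_st = Σ W_h p̂_h = (1700·0.302 + 2700·0.255 + 1550·0.561)/5950 = 0.34814

p̂_st ≈ 0.3481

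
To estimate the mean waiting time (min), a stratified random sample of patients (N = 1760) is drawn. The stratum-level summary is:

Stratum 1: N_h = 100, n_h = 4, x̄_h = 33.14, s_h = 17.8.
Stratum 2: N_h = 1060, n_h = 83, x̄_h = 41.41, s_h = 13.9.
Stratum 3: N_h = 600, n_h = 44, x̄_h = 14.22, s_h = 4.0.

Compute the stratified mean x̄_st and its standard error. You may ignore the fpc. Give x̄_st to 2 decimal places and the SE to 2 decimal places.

x̄_st ≈ 31.67, SE ≈ 1.07

x̄_st = Σ W_h x̄_h = (100·33.14 + 1060·41.41 + 600·14.22)/1760 = 31.67080
V̂(x̄_st) = Σ W_h² s_h²/n_h, with W_h = N_h/N and N = 1760:
  stratum 1: (100/1760)²·17.8²/4 = 0.255714
  stratum 2: (1060/1760)²·13.9²/83 = 0.84438
  stratum 3: (600/1760)²·4.0²/44 = 0.0422615
V̂(x̄_st) = 1.14236
SE(x̄_st) = √1.14236 = 1.06881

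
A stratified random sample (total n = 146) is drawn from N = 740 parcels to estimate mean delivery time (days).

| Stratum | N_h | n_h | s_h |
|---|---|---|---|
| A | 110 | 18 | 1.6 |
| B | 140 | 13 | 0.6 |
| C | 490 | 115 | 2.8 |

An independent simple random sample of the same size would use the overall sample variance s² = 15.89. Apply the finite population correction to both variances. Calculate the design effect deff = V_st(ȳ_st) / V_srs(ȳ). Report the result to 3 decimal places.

deff ≈ 0.302

V̂(ȳ_st) = Σ W_h² (1 − n_h/N_h) s_h²/n_h, with W_h = N_h/N and N = 740:
  stratum A: (110/740)²·(1 − 18/110)·1.6²/18 = 0.00262836
  stratum B: (140/740)²·(1 − 13/140)·0.6²/13 = 0.00089914
  stratum C: (490/740)²·(1 − 115/490)·2.8²/115 = 0.0228761
V_st = 0.0264036
V_srs = (1 − 146/740)·15.89/146 = 0.0873626
deff = V_st / V_srs = 0.0264036/0.0873626 = 0.3022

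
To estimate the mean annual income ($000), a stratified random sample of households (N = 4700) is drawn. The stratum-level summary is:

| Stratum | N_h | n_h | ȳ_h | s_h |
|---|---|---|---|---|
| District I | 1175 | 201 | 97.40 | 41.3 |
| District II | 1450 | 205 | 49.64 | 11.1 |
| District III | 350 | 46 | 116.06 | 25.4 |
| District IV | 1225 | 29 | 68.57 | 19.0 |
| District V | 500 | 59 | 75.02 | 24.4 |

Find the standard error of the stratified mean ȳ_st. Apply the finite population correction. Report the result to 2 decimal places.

SE(ȳ_st) ≈ 1.22

V̂(ȳ_st) = Σ W_h² (1 − n_h/N_h) s_h²/n_h, with W_h = N_h/N and N = 4700:
  stratum District I: (1175/4700)²·(1 − 201/1175)·41.3²/201 = 0.439648
  stratum District II: (1450/4700)²·(1 − 205/1450)·11.1²/205 = 0.0491172
  stratum District III: (350/4700)²·(1 − 46/350)·25.4²/46 = 0.0675547
  stratum District IV: (1225/4700)²·(1 − 29/1225)·19.0²/29 = 0.825621
  stratum District V: (500/4700)²·(1 − 59/500)·24.4²/59 = 0.100726
V̂(ȳ_st) = 1.48267
SE(ȳ_st) = √1.48267 = 1.21765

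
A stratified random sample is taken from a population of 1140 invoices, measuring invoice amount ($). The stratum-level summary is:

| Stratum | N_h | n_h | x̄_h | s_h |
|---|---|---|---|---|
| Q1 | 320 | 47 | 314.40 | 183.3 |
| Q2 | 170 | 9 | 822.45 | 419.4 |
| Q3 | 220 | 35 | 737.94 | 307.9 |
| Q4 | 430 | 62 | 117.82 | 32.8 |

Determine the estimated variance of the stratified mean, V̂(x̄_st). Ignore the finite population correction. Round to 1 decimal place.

V̂(x̄_st) = Σ W_h² s_h²/n_h, with W_h = N_h/N and N = 1140:
  stratum Q1: (320/1140)²·183.3²/47 = 56.3271
  stratum Q2: (170/1140)²·419.4²/9 = 434.613
  stratum Q3: (220/1140)²·307.9²/35 = 100.876
  stratum Q4: (430/1140)²·32.8²/62 = 2.46878
V̂(x̄_st) = 594.284

V̂(x̄_st) ≈ 594.3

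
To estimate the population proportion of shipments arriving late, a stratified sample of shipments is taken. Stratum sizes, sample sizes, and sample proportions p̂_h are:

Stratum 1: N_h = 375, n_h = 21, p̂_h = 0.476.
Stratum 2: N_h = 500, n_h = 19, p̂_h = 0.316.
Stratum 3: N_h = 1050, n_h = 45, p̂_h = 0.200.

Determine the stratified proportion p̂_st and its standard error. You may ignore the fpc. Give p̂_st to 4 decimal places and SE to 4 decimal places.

N = 1925; stratum weights W_h = N_h/N.
p̂_st = Σ W_h p̂_h = (375·0.476 + 500·0.316 + 1050·0.200)/1925 = 0.28390
V̂(p̂_st) = Σ W_h² p̂_h(1−p̂_h)/(n_h−1):
  stratum 1: (375/1925)²·0.476·0.524/20 = 0.00047327
  stratum 2: (500/1925)²·0.316·0.684/18 = 0.00081012
  stratum 3: (1050/1925)²·0.200·0.800/44 = 0.00108189
V̂(p̂_st) = 0.00236528; SE = √V̂ = 0.0486342

p̂_st ≈ 0.2839, SE ≈ 0.0486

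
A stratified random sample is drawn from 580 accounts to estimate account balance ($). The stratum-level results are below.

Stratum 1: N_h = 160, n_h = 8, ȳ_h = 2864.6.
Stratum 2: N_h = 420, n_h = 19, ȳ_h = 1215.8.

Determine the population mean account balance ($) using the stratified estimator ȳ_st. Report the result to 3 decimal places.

N = Σ N_h = 580. Stratum weights W_h = N_h/N.
ȳ_st = (160·2864.6 + 420·1215.8) / 580 = 1670.64138

ȳ_st ≈ 1670.641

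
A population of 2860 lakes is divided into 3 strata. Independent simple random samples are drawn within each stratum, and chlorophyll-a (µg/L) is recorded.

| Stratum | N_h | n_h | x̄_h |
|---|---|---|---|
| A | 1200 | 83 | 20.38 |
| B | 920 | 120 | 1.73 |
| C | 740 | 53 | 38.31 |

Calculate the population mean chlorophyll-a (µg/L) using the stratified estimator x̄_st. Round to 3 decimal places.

x̄_st ≈ 19.020

N = Σ N_h = 2860. Stratum weights W_h = N_h/N.
x̄_st = (1200·20.38 + 920·1.73 + 740·38.31) / 2860 = 19.01993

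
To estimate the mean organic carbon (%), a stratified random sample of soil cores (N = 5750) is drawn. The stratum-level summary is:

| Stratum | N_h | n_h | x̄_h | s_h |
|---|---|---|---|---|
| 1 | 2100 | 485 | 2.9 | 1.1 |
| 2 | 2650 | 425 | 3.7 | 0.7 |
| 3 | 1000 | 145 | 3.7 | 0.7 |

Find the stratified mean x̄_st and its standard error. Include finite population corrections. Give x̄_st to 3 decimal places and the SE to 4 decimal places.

x̄_st ≈ 3.408, SE ≈ 0.0234

x̄_st = Σ W_h x̄_h = (2100·2.9 + 2650·3.7 + 1000·3.7)/5750 = 3.40783
V̂(x̄_st) = Σ W_h² (1 − n_h/N_h) s_h²/n_h, with W_h = N_h/N and N = 5750:
  stratum 1: (2100/5750)²·(1 − 485/2100)·1.1²/485 = 0.000255917
  stratum 2: (2650/5750)²·(1 − 425/2650)·0.7²/425 = 0.000205611
  stratum 3: (1000/5750)²·(1 − 145/1000)·0.7²/145 = 8.73893e-05
V̂(x̄_st) = 0.000548918
SE(x̄_st) = √0.000548918 = 0.023429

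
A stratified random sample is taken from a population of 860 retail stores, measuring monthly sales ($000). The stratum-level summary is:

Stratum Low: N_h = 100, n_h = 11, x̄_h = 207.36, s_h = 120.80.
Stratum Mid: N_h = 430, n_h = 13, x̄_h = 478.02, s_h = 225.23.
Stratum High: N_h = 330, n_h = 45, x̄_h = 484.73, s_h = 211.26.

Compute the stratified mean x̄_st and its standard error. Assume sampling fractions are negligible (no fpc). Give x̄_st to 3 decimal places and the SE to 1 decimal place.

x̄_st = Σ W_h x̄_h = (100·207.36 + 430·478.02 + 330·484.73)/860 = 449.12267
V̂(x̄_st) = Σ W_h² s_h²/n_h, with W_h = N_h/N and N = 860:
  stratum Low: (100/860)²·120.80²/11 = 17.9368
  stratum Mid: (430/860)²·225.23²/13 = 975.549
  stratum High: (330/860)²·211.26²/45 = 146.034
V̂(x̄_st) = 1139.52
SE(x̄_st) = √1139.52 = 33.7568

x̄_st ≈ 449.123, SE ≈ 33.8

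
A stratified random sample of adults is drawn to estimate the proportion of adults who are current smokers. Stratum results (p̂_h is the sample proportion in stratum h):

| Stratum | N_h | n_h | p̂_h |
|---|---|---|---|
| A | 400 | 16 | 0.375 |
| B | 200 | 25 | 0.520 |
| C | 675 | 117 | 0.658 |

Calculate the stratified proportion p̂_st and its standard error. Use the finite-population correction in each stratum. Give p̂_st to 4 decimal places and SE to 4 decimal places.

N = 1275; stratum weights W_h = N_h/N.
p̂_st = Σ W_h p̂_h = (400·0.375 + 200·0.520 + 675·0.658)/1275 = 0.54757
V̂(p̂_st) = Σ W_h² (1 − n_h/N_h) p̂_h(1−p̂_h)/(n_h−1):
  stratum A: (400/1275)²·(1 − 16/400)·0.375·0.625/15 = 0.00147636
  stratum B: (200/1275)²·(1 − 25/200)·0.520·0.480/24 = 0.000223914
  stratum C: (675/1275)²·(1 − 117/675)·0.658·0.342/116 = 0.000449481
V̂(p̂_st) = 0.00214975; SE = √V̂ = 0.0463654

p̂_st ≈ 0.5476, SE ≈ 0.0464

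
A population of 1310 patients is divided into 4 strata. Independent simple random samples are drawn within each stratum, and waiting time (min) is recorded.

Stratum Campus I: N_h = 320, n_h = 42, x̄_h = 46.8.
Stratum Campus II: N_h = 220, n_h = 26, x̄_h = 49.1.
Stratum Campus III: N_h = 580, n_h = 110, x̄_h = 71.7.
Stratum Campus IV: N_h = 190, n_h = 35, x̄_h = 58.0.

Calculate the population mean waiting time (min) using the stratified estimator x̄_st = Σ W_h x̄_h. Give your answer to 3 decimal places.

x̄_st ≈ 59.835

N = Σ N_h = 1310. Stratum weights W_h = N_h/N.
x̄_st = (320·46.8 + 220·49.1 + 580·71.7 + 190·58.0) / 1310 = 59.83511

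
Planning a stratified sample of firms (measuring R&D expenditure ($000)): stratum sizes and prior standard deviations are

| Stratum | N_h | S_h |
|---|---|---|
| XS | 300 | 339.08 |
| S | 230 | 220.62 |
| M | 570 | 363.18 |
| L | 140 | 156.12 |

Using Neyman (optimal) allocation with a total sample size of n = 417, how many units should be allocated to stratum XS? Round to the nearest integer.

111

Neyman allocation: n_h = n · N_h S_h / Σ N_i S_i, with n = 417.
  stratum XS: N_h·S_h = 300·339.08 = 101724.00
  stratum S: N_h·S_h = 230·220.62 = 50742.60
  stratum M: N_h·S_h = 570·363.18 = 207012.60
  stratum L: N_h·S_h = 140·156.12 = 21856.80
Σ N_h S_h = 381336.00
n for stratum XS = 417·101724.00/381336.00 = 111.238 → 111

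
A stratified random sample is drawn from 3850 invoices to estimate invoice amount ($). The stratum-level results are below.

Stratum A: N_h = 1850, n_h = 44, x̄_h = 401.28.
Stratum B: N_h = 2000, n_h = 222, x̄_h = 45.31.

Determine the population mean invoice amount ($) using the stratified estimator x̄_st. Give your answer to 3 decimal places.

N = Σ N_h = 3850. Stratum weights W_h = N_h/N.
x̄_st = (1850·401.28 + 2000·45.31) / 3850 = 216.36052

x̄_st ≈ 216.361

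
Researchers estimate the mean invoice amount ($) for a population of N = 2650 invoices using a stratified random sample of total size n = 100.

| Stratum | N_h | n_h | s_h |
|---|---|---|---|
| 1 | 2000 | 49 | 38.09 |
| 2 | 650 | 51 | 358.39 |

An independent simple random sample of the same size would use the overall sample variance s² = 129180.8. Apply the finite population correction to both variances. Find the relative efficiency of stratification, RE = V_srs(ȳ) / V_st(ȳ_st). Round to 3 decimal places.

V̂(ȳ_st) = Σ W_h² (1 − n_h/N_h) s_h²/n_h, with W_h = N_h/N and N = 2650:
  stratum 1: (2000/2650)²·(1 − 49/2000)·38.09²/49 = 16.4521
  stratum 2: (650/2650)²·(1 − 51/650)·358.39²/51 = 139.634
V_st = 156.086
V_srs = (1 − 100/2650)·129180.8/100 = 1243.06
Relative efficiency = V_srs / V_st = 1243.06/156.086 = 7.9640

RE ≈ 7.964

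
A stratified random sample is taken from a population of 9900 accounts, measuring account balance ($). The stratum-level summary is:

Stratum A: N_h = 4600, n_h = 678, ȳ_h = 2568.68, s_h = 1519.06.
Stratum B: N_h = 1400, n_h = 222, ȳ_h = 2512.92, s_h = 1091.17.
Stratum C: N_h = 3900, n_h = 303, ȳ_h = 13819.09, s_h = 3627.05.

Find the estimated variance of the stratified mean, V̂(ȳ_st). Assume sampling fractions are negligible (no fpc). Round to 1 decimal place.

V̂(ȳ_st) = Σ W_h² s_h²/n_h, with W_h = N_h/N and N = 9900:
  stratum A: (4600/9900)²·1519.06²/678 = 734.794
  stratum B: (1400/9900)²·1091.17²/222 = 107.255
  stratum C: (3900/9900)²·3627.05²/303 = 6737.88
V̂(ȳ_st) = 7579.93

V̂(ȳ_st) ≈ 7579.9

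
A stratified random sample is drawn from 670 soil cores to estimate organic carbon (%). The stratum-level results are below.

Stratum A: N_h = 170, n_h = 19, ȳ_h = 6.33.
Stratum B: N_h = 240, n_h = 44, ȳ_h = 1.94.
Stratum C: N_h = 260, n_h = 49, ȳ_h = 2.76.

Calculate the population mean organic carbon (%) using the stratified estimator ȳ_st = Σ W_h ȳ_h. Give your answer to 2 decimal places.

N = Σ N_h = 670. Stratum weights W_h = N_h/N.
ȳ_st = (170·6.33 + 240·1.94 + 260·2.76) / 670 = 3.3721

ȳ_st ≈ 3.37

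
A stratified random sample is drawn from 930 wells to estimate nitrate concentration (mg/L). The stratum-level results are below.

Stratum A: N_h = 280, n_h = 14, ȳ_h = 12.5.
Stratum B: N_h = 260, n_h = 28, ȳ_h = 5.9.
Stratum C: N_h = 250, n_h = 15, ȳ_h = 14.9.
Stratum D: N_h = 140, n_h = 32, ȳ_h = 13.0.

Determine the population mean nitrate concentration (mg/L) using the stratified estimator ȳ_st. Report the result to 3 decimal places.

N = Σ N_h = 930. Stratum weights W_h = N_h/N.
ȳ_st = (280·12.5 + 260·5.9 + 250·14.9 + 140·13.0) / 930 = 11.37527

ȳ_st ≈ 11.375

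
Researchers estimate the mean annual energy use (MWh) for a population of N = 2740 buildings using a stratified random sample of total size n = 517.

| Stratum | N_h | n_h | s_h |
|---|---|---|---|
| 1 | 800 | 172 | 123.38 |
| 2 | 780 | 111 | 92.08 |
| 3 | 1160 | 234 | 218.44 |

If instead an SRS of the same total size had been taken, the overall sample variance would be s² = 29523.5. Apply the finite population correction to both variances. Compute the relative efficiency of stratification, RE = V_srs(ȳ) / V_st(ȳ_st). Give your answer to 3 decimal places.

V̂(ȳ_st) = Σ W_h² (1 − n_h/N_h) s_h²/n_h, with W_h = N_h/N and N = 2740:
  stratum 1: (800/2740)²·(1 − 172/800)·123.38²/172 = 5.92256
  stratum 2: (780/2740)²·(1 − 111/780)·92.08²/111 = 5.30918
  stratum 3: (1160/2740)²·(1 − 234/1160)·218.44²/234 = 29.1754
V_st = 40.4071
V_srs = (1 − 517/2740)·29523.5/517 = 46.3304
Relative efficiency = V_srs / V_st = 46.3304/40.4071 = 1.1466

RE ≈ 1.147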